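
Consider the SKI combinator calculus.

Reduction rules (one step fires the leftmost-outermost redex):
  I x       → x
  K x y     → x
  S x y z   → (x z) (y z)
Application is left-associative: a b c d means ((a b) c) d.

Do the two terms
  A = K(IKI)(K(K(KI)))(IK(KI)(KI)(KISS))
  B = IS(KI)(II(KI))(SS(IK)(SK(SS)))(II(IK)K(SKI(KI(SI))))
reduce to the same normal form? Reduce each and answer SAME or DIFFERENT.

Answer: DIFFERENT — A ⇓ I, B ⇓ K

Derivation:
Term A:
  start: K(IKI)(K(K(KI)))(IK(KI)(KI)(KISS))
  →1  IKI(IK(KI)(KI)(KISS))
  →2  KI(IK(KI)(KI)(KISS))
  →3  I

Term B:
  start: IS(KI)(II(KI))(SS(IK)(SK(SS)))(II(IK)K(SKI(KI(SI))))
  →1  S(KI)(II(KI))(SS(IK)(SK(SS)))(II(IK)K(SKI(KI(SI))))
  →2  KI(SS(IK)(SK(SS)))(II(KI)(SS(IK)(SK(SS))))(II(IK)K(SKI(KI(SI))))
  →3  I(II(KI)(SS(IK)(SK(SS))))(II(IK)K(SKI(KI(SI))))
  →4  II(KI)(SS(IK)(SK(SS)))(II(IK)K(SKI(KI(SI))))
  →5  I(KI)(SS(IK)(SK(SS)))(II(IK)K(SKI(KI(SI))))
  →6  KI(SS(IK)(SK(SS)))(II(IK)K(SKI(KI(SI))))
  →7  I(II(IK)K(SKI(KI(SI))))
  →8  II(IK)K(SKI(KI(SI)))
  →9  I(IK)K(SKI(KI(SI)))
  →10  IKK(SKI(KI(SI)))
  →11  KK(SKI(KI(SI)))
  →12  K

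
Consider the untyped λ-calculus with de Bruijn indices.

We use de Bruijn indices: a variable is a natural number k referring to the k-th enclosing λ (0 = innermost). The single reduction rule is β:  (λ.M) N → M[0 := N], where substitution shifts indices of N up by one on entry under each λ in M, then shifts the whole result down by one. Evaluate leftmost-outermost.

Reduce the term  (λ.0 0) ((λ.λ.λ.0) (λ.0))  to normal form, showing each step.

Answer: normal form = λ.0  (in 3 steps)

Working:
  start: (λ.0 0) ((λ.λ.λ.0) (λ.0))
  [1] (λ.λ.λ.0) (λ.0) ((λ.λ.λ.0) (λ.0))
  [2] (λ.λ.0) ((λ.λ.λ.0) (λ.0))
  [3] λ.0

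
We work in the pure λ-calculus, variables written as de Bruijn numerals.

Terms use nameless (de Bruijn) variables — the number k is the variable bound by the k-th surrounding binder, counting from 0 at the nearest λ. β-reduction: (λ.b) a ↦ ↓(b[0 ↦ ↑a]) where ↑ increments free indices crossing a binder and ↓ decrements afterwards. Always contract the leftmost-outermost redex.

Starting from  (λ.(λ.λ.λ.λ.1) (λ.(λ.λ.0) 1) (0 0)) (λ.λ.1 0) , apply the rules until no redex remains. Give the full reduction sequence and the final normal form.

Answer: normal form = λ.λ.1  (in 3 steps)

Derivation:
  start: (λ.(λ.λ.λ.λ.1) (λ.(λ.λ.0) 1) (0 0)) (λ.λ.1 0)
  [1] (λ.λ.λ.λ.1) (λ.(λ.λ.0) (λ.λ.1 0)) ((λ.λ.1 0) (λ.λ.1 0))
  [2] (λ.λ.λ.1) ((λ.λ.1 0) (λ.λ.1 0))
  [3] λ.λ.1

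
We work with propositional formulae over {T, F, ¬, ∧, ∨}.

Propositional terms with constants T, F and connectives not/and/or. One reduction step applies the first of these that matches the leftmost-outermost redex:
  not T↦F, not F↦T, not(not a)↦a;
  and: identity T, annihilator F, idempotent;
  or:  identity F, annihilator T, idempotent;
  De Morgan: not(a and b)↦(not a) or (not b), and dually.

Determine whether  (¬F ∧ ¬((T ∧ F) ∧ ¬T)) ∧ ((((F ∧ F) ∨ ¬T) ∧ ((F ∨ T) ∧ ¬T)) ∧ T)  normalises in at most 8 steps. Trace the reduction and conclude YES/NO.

  start: (¬F ∧ ¬((T ∧ F) ∧ ¬T)) ∧ ((((F ∧ F) ∨ ¬T) ∧ ((F ∨ T) ∧ ¬T)) ∧ T)
  →1  (T ∧ ¬((T ∧ F) ∧ ¬T)) ∧ ((((F ∧ F) ∨ ¬T) ∧ ((F ∨ T) ∧ ¬T)) ∧ T)
  →2  ¬((T ∧ F) ∧ ¬T) ∧ ((((F ∧ F) ∨ ¬T) ∧ ((F ∨ T) ∧ ¬T)) ∧ T)
  →3  (¬(T ∧ F) ∨ ¬¬T) ∧ ((((F ∧ F) ∨ ¬T) ∧ ((F ∨ T) ∧ ¬T)) ∧ T)
  →4  ((¬T ∨ ¬F) ∨ ¬¬T) ∧ ((((F ∧ F) ∨ ¬T) ∧ ((F ∨ T) ∧ ¬T)) ∧ T)
  →5  ((F ∨ ¬F) ∨ ¬¬T) ∧ ((((F ∧ F) ∨ ¬T) ∧ ((F ∨ T) ∧ ¬T)) ∧ T)
  →6  (¬F ∨ ¬¬T) ∧ ((((F ∧ F) ∨ ¬T) ∧ ((F ∨ T) ∧ ¬T)) ∧ T)
  →7  (T ∨ ¬¬T) ∧ ((((F ∧ F) ∨ ¬T) ∧ ((F ∨ T) ∧ ¬T)) ∧ T)
  →8  T ∧ ((((F ∧ F) ∨ ¬T) ∧ ((F ∨ T) ∧ ¬T)) ∧ T)

Answer: NO — after 8 steps the term is T ∧ ((((F ∧ F) ∨ ¬T) ∧ ((F ∨ T) ∧ ¬T)) ∧ T), not yet normal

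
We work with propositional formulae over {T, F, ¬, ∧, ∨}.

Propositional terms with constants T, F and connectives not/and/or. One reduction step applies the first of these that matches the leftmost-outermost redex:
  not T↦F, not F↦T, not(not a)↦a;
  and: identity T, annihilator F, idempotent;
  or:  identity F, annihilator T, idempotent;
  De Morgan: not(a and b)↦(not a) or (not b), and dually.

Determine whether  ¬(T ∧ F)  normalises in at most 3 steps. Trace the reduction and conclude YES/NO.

  start: ¬(T ∧ F)
  step 1: ¬T ∨ ¬F
  step 2: F ∨ ¬F
  step 3: ¬F

Answer: NO — after 3 steps the term is ¬F, not yet normal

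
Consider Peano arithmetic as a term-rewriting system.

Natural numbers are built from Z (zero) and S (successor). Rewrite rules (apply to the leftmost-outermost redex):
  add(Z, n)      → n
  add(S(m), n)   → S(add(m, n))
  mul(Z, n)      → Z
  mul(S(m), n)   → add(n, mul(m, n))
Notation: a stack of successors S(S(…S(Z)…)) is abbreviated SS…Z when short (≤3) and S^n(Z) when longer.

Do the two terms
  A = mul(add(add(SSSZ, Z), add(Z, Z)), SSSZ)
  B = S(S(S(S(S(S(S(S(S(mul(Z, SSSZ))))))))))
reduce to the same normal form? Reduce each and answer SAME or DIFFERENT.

Term A:
  start: mul(add(add(SSSZ, Z), add(Z, Z)), SSSZ)
  →1  mul(add(S(add(SSZ, Z)), add(Z, Z)), SSSZ)
  →2  mul(S(add(add(SSZ, Z), add(Z, Z))), SSSZ)
  →3  add(SSSZ, mul(add(add(SSZ, Z), add(Z, Z)), SSSZ))
  →4  S(add(SSZ, mul(add(add(SSZ, Z), add(Z, Z)), SSSZ)))
  →5  S(S(add(SZ, mul(add(add(SSZ, Z), add(Z, Z)), SSSZ))))
  →6  S(S(S(add(Z, mul(add(add(SSZ, Z), add(Z, Z)), SSSZ)))))
  →7  S(S(S(mul(add(add(SSZ, Z), add(Z, Z)), SSSZ))))
  →8  S(S(S(mul(add(S(add(SZ, Z)), add(Z, Z)), SSSZ))))
  →9  S(S(S(mul(S(add(add(SZ, Z), add(Z, Z))), SSSZ))))
  →10  S(S(S(add(SSSZ, mul(add(add(SZ, Z), add(Z, Z)), SSSZ)))))
  →11  S(S(S(S(add(SSZ, mul(add(add(SZ, Z), add(Z, Z)), SSSZ))))))
  →12  S(S(S(S(S(add(SZ, mul(add(add(SZ, Z), add(Z, Z)), SSSZ)))))))
  →13  S(S(S(S(S(S(add(Z, mul(add(add(SZ, Z), add(Z, Z)), SSSZ))))))))
  →14  S(S(S(S(S(S(mul(add(add(SZ, Z), add(Z, Z)), SSSZ)))))))
  →15  S(S(S(S(S(S(mul(add(S(add(Z, Z)), add(Z, Z)), SSSZ)))))))
  →16  S(S(S(S(S(S(mul(S(add(add(Z, Z), add(Z, Z))), SSSZ)))))))
  →17  S(S(S(S(S(S(add(SSSZ, mul(add(add(Z, Z), add(Z, Z)), SSSZ))))))))
  →18  S(S(S(S(S(S(S(add(SSZ, mul(add(add(Z, Z), add(Z, Z)), SSSZ)))))))))
  →19  S(S(S(S(S(S(S(S(add(SZ, mul(add(add(Z, Z), add(Z, Z)), SSSZ))))))))))
  →20  S(S(S(S(S(S(S(S(S(add(Z, mul(add(add(Z, Z), add(Z, Z)), SSSZ)))))))))))
  →21  S(S(S(S(S(S(S(S(S(mul(add(add(Z, Z), add(Z, Z)), SSSZ))))))))))
  →22  S(S(S(S(S(S(S(S(S(mul(add(Z, add(Z, Z)), SSSZ))))))))))
  →23  S(S(S(S(S(S(S(S(S(mul(add(Z, Z), SSSZ))))))))))
  →24  S(S(S(S(S(S(S(S(S(mul(Z, SSSZ))))))))))
  →25  S^9(Z)

Term B:
  start: S(S(S(S(S(S(S(S(S(mul(Z, SSSZ))))))))))
  →1  S^9(Z)

Answer: SAME — A ⇓ S^9(Z), B ⇓ S^9(Z)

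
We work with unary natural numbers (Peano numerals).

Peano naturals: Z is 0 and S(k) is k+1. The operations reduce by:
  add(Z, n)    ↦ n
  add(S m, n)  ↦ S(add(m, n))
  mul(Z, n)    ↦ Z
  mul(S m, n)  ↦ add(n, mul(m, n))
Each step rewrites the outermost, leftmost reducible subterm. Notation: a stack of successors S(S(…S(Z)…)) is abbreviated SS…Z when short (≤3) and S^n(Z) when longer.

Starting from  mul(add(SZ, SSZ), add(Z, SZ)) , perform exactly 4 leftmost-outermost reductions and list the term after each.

  start: mul(add(SZ, SSZ), add(Z, SZ))
  step 1: mul(S(add(Z, SSZ)), add(Z, SZ))
  step 2: add(add(Z, SZ), mul(add(Z, SSZ), add(Z, SZ)))
  step 3: add(SZ, mul(add(Z, SSZ), add(Z, SZ)))
  step 4: S(add(Z, mul(add(Z, SSZ), add(Z, SZ))))

Answer: after 4 steps: S(add(Z, mul(add(Z, SSZ), add(Z, SZ))))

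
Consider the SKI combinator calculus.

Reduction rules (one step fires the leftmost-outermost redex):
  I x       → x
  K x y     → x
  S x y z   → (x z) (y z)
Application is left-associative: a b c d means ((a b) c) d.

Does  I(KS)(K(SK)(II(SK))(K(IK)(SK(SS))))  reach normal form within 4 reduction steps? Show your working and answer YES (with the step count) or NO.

  start: I(KS)(K(SK)(II(SK))(K(IK)(SK(SS))))
  step 1: KS(K(SK)(II(SK))(K(IK)(SK(SS))))
  step 2: S

Answer: YES — reaches normal form S in 2 ≤ 4 steps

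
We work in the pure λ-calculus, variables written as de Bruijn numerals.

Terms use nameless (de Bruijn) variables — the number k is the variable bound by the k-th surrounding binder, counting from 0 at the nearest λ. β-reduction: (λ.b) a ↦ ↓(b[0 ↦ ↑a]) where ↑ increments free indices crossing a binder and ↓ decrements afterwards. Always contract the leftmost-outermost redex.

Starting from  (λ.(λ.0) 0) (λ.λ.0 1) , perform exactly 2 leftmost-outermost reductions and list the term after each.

  start: (λ.(λ.0) 0) (λ.λ.0 1)
  [1] (λ.0) (λ.λ.0 1)
  [2] λ.λ.0 1

Answer: after 2 steps: λ.λ.0 1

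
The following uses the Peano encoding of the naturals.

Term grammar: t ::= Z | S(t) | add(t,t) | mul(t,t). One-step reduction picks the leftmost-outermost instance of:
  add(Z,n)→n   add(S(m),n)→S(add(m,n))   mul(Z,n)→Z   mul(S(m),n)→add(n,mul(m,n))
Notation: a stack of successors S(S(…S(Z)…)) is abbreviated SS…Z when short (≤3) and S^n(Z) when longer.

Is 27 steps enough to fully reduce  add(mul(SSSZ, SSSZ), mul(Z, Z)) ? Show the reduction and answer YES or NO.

Answer: YES — reaches normal form S^9(Z) in 27 ≤ 27 steps

Working:
  start: add(mul(SSSZ, SSSZ), mul(Z, Z))
  →1  add(add(SSSZ, mul(SSZ, SSSZ)), mul(Z, Z))
  →2  add(S(add(SSZ, mul(SSZ, SSSZ))), mul(Z, Z))
  →3  S(add(add(SSZ, mul(SSZ, SSSZ)), mul(Z, Z)))
  →4  S(add(S(add(SZ, mul(SSZ, SSSZ))), mul(Z, Z)))
  →5  S(S(add(add(SZ, mul(SSZ, SSSZ)), mul(Z, Z))))
  →6  S(S(add(S(add(Z, mul(SSZ, SSSZ))), mul(Z, Z))))
  →7  S(S(S(add(add(Z, mul(SSZ, SSSZ)), mul(Z, Z)))))
  →8  S(S(S(add(mul(SSZ, SSSZ), mul(Z, Z)))))
  →9  S(S(S(add(add(SSSZ, mul(SZ, SSSZ)), mul(Z, Z)))))
  →10  S(S(S(add(S(add(SSZ, mul(SZ, SSSZ))), mul(Z, Z)))))
  →11  S(S(S(S(add(add(SSZ, mul(SZ, SSSZ)), mul(Z, Z))))))
  →12  S(S(S(S(add(S(add(SZ, mul(SZ, SSSZ))), mul(Z, Z))))))
  →13  S(S(S(S(S(add(add(SZ, mul(SZ, SSSZ)), mul(Z, Z)))))))
  →14  S(S(S(S(S(add(S(add(Z, mul(SZ, SSSZ))), mul(Z, Z)))))))
  →15  S(S(S(S(S(S(add(add(Z, mul(SZ, SSSZ)), mul(Z, Z))))))))
  →16  S(S(S(S(S(S(add(mul(SZ, SSSZ), mul(Z, Z))))))))
  →17  S(S(S(S(S(S(add(add(SSSZ, mul(Z, SSSZ)), mul(Z, Z))))))))
  →18  S(S(S(S(S(S(add(S(add(SSZ, mul(Z, SSSZ))), mul(Z, Z))))))))
  →19  S(S(S(S(S(S(S(add(add(SSZ, mul(Z, SSSZ)), mul(Z, Z)))))))))
  →20  S(S(S(S(S(S(S(add(S(add(SZ, mul(Z, SSSZ))), mul(Z, Z)))))))))
  →21  S(S(S(S(S(S(S(S(add(add(SZ, mul(Z, SSSZ)), mul(Z, Z))))))))))
  →22  S(S(S(S(S(S(S(S(add(S(add(Z, mul(Z, SSSZ))), mul(Z, Z))))))))))
  →23  S(S(S(S(S(S(S(S(S(add(add(Z, mul(Z, SSSZ)), mul(Z, Z)))))))))))
  →24  S(S(S(S(S(S(S(S(S(add(mul(Z, SSSZ), mul(Z, Z)))))))))))
  →25  S(S(S(S(S(S(S(S(S(add(Z, mul(Z, Z)))))))))))
  →26  S(S(S(S(S(S(S(S(S(mul(Z, Z))))))))))
  →27  S^9(Z)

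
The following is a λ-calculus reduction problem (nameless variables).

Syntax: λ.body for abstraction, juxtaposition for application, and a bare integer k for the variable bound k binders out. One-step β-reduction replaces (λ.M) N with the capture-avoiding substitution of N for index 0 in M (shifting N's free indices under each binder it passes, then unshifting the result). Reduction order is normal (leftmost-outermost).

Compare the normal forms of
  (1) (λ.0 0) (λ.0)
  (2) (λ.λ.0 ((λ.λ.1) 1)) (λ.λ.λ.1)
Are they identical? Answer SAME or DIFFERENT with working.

Answer: DIFFERENT — A ⇓ λ.0, B ⇓ λ.0 (λ.λ.λ.λ.1)

Derivation:
Term A:
  start: (λ.0 0) (λ.0)
  [1] (λ.0) (λ.0)
  [2] λ.0

Term B:
  start: (λ.λ.0 ((λ.λ.1) 1)) (λ.λ.λ.1)
  [1] λ.0 ((λ.λ.1) (λ.λ.λ.1))
  [2] λ.0 (λ.λ.λ.λ.1)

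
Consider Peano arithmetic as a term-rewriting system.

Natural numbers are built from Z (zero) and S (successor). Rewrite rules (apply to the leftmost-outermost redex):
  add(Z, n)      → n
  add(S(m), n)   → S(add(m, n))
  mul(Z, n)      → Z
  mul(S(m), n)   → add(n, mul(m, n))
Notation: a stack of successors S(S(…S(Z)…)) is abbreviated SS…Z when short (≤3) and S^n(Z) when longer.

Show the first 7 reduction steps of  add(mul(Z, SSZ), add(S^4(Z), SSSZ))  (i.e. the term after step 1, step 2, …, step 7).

  start: add(mul(Z, SSZ), add(S^4(Z), SSSZ))
  [1] add(Z, add(S^4(Z), SSSZ))
  [2] add(S^4(Z), SSSZ)
  [3] S(add(SSSZ, SSSZ))
  [4] S(S(add(SSZ, SSSZ)))
  [5] S(S(S(add(SZ, SSSZ))))
  [6] S(S(S(S(add(Z, SSSZ)))))
  [7] S^7(Z)

Answer: after 7 steps: S^7(Z)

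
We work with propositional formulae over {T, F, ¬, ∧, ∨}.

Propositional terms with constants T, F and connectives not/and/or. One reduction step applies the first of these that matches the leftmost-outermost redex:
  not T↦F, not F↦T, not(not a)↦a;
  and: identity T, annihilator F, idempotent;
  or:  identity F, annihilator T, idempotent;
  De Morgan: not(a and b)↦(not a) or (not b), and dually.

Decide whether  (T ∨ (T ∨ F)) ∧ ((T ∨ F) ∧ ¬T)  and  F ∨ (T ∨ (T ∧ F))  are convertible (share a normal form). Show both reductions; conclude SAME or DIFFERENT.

Term A:
  start: (T ∨ (T ∨ F)) ∧ ((T ∨ F) ∧ ¬T)
  →1  T ∧ ((T ∨ F) ∧ ¬T)
  →2  (T ∨ F) ∧ ¬T
  →3  T ∧ ¬T
  →4  ¬T
  →5  F

Term B:
  start: F ∨ (T ∨ (T ∧ F))
  →1  T ∨ (T ∧ F)
  →2  T

Answer: DIFFERENT — A ⇓ F, B ⇓ T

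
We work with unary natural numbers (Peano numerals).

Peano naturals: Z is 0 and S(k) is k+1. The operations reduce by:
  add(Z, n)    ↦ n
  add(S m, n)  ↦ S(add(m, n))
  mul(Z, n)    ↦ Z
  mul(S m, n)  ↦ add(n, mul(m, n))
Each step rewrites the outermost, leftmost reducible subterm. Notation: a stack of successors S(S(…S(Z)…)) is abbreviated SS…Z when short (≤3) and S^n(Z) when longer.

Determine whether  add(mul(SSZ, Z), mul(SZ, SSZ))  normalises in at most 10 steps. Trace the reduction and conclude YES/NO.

  start: add(mul(SSZ, Z), mul(SZ, SSZ))
  →1  add(add(Z, mul(SZ, Z)), mul(SZ, SSZ))
  →2  add(mul(SZ, Z), mul(SZ, SSZ))
  →3  add(add(Z, mul(Z, Z)), mul(SZ, SSZ))
  →4  add(mul(Z, Z), mul(SZ, SSZ))
  →5  add(Z, mul(SZ, SSZ))
  →6  mul(SZ, SSZ)
  →7  add(SSZ, mul(Z, SSZ))
  →8  S(add(SZ, mul(Z, SSZ)))
  →9  S(S(add(Z, mul(Z, SSZ))))
  →10  S(S(mul(Z, SSZ)))

Answer: NO — after 10 steps the term is S(S(mul(Z, SSZ))), not yet normal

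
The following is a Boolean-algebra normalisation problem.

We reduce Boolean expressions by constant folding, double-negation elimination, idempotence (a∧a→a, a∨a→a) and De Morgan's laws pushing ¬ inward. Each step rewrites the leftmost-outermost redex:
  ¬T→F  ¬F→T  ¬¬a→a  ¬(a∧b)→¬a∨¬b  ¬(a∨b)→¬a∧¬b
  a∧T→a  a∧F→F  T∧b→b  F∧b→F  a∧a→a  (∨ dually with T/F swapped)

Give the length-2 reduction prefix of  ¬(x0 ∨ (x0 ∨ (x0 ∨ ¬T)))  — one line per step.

Answer: after 2 steps: ¬x0 ∧ (¬x0 ∧ ¬(x0 ∨ ¬T))

Working:
  start: ¬(x0 ∨ (x0 ∨ (x0 ∨ ¬T)))
  →1  ¬x0 ∧ ¬(x0 ∨ (x0 ∨ ¬T))
  →2  ¬x0 ∧ (¬x0 ∧ ¬(x0 ∨ ¬T))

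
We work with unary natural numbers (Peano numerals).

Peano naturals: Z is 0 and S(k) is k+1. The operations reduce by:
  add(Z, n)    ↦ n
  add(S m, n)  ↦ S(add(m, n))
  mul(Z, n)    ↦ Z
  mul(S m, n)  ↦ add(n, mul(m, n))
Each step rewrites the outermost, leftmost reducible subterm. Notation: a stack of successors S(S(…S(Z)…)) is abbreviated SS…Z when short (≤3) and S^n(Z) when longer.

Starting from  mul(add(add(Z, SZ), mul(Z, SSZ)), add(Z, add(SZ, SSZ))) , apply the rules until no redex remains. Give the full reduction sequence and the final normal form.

  start: mul(add(add(Z, SZ), mul(Z, SSZ)), add(Z, add(SZ, SSZ)))
  →1  mul(add(SZ, mul(Z, SSZ)), add(Z, add(SZ, SSZ)))
  →2  mul(S(add(Z, mul(Z, SSZ))), add(Z, add(SZ, SSZ)))
  →3  add(add(Z, add(SZ, SSZ)), mul(add(Z, mul(Z, SSZ)), add(Z, add(SZ, SSZ))))
  →4  add(add(SZ, SSZ), mul(add(Z, mul(Z, SSZ)), add(Z, add(SZ, SSZ))))
  →5  add(S(add(Z, SSZ)), mul(add(Z, mul(Z, SSZ)), add(Z, add(SZ, SSZ))))
  →6  S(add(add(Z, SSZ), mul(add(Z, mul(Z, SSZ)), add(Z, add(SZ, SSZ)))))
  →7  S(add(SSZ, mul(add(Z, mul(Z, SSZ)), add(Z, add(SZ, SSZ)))))
  →8  S(S(add(SZ, mul(add(Z, mul(Z, SSZ)), add(Z, add(SZ, SSZ))))))
  →9  S(S(S(add(Z, mul(add(Z, mul(Z, SSZ)), add(Z, add(SZ, SSZ)))))))
  →10  S(S(S(mul(add(Z, mul(Z, SSZ)), add(Z, add(SZ, SSZ))))))
  →11  S(S(S(mul(mul(Z, SSZ), add(Z, add(SZ, SSZ))))))
  →12  S(S(S(mul(Z, add(Z, add(SZ, SSZ))))))
  →13  SSSZ

Answer: normal form = SSSZ  (in 13 steps)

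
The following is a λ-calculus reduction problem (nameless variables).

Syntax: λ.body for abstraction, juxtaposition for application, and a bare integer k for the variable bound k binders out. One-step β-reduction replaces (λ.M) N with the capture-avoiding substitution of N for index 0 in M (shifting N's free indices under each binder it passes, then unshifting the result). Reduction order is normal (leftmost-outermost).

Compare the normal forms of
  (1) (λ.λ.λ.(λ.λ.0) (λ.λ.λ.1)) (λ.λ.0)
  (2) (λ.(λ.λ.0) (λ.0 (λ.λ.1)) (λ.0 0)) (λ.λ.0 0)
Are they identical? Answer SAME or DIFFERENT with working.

Term A:
  start: (λ.λ.λ.(λ.λ.0) (λ.λ.λ.1)) (λ.λ.0)
  →1  λ.λ.(λ.λ.0) (λ.λ.λ.1)
  →2  λ.λ.λ.0

Term B:
  start: (λ.(λ.λ.0) (λ.0 (λ.λ.1)) (λ.0 0)) (λ.λ.0 0)
  →1  (λ.λ.0) (λ.0 (λ.λ.1)) (λ.0 0)
  →2  (λ.0) (λ.0 0)
  →3  λ.0 0

Answer: DIFFERENT — A ⇓ λ.λ.λ.0, B ⇓ λ.0 0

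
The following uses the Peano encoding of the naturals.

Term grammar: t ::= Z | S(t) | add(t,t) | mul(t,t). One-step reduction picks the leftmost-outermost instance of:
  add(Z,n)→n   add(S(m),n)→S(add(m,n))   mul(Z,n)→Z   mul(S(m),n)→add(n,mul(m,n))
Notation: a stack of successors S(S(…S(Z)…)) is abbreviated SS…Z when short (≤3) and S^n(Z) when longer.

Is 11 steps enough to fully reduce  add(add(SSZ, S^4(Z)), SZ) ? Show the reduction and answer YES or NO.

Answer: YES — reaches normal form S^7(Z) in 10 ≤ 11 steps

Working:
  start: add(add(SSZ, S^4(Z)), SZ)
  [1] add(S(add(SZ, S^4(Z))), SZ)
  [2] S(add(add(SZ, S^4(Z)), SZ))
  [3] S(add(S(add(Z, S^4(Z))), SZ))
  [4] S(S(add(add(Z, S^4(Z)), SZ)))
  [5] S(S(add(S^4(Z), SZ)))
  [6] S(S(S(add(SSSZ, SZ))))
  [7] S(S(S(S(add(SSZ, SZ)))))
  [8] S(S(S(S(S(add(SZ, SZ))))))
  [9] S(S(S(S(S(S(add(Z, SZ)))))))
  [10] S^7(Z)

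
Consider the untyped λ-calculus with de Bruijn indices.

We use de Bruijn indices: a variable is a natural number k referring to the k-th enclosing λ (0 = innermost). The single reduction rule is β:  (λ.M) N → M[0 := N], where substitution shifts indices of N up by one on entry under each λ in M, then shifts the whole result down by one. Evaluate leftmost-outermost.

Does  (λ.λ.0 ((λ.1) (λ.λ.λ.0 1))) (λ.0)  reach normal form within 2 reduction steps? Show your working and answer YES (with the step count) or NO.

Answer: YES — reaches normal form λ.0 0 in 2 ≤ 2 steps

Working:
  start: (λ.λ.0 ((λ.1) (λ.λ.λ.0 1))) (λ.0)
  step 1: λ.0 ((λ.1) (λ.λ.λ.0 1))
  step 2: λ.0 0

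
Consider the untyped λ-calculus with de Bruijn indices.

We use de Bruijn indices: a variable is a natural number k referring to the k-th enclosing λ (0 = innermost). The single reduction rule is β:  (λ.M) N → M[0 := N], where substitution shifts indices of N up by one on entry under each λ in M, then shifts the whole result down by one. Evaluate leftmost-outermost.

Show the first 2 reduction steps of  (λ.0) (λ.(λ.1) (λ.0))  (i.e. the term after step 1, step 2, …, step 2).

Answer: after 2 steps: λ.0

Working:
  start: (λ.0) (λ.(λ.1) (λ.0))
  step 1: λ.(λ.1) (λ.0)
  step 2: λ.0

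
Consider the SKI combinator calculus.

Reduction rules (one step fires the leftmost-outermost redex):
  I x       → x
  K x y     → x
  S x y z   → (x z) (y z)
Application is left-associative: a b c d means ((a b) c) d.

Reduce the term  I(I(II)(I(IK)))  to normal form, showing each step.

  start: I(I(II)(I(IK)))
  →1  I(II)(I(IK))
  →2  II(I(IK))
  →3  I(I(IK))
  →4  I(IK)
  →5  IK
  →6  K

Answer: normal form = K  (in 6 steps)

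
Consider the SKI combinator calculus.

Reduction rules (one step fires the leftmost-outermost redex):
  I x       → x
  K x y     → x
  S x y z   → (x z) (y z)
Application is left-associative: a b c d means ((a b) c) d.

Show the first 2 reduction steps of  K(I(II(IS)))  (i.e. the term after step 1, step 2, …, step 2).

Answer: after 2 steps: K(I(IS))

Derivation:
  start: K(I(II(IS)))
  [1] K(II(IS))
  [2] K(I(IS))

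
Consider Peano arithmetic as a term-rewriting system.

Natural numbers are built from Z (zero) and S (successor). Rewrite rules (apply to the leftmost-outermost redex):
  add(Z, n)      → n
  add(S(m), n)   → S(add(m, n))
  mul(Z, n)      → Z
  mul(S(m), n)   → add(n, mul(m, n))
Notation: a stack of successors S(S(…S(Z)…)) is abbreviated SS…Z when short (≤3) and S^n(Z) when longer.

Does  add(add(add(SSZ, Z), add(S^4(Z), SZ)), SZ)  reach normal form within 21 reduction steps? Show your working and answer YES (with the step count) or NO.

Answer: YES — reaches normal form S^8(Z) in 19 ≤ 21 steps

Working:
  start: add(add(add(SSZ, Z), add(S^4(Z), SZ)), SZ)
  [1] add(add(S(add(SZ, Z)), add(S^4(Z), SZ)), SZ)
  [2] add(S(add(add(SZ, Z), add(S^4(Z), SZ))), SZ)
  [3] S(add(add(add(SZ, Z), add(S^4(Z), SZ)), SZ))
  [4] S(add(add(S(add(Z, Z)), add(S^4(Z), SZ)), SZ))
  [5] S(add(S(add(add(Z, Z), add(S^4(Z), SZ))), SZ))
  [6] S(S(add(add(add(Z, Z), add(S^4(Z), SZ)), SZ)))
  [7] S(S(add(add(Z, add(S^4(Z), SZ)), SZ)))
  [8] S(S(add(add(S^4(Z), SZ), SZ)))
  [9] S(S(add(S(add(SSSZ, SZ)), SZ)))
  [10] S(S(S(add(add(SSSZ, SZ), SZ))))
  [11] S(S(S(add(S(add(SSZ, SZ)), SZ))))
  [12] S(S(S(S(add(add(SSZ, SZ), SZ)))))
  [13] S(S(S(S(add(S(add(SZ, SZ)), SZ)))))
  [14] S(S(S(S(S(add(add(SZ, SZ), SZ))))))
  [15] S(S(S(S(S(add(S(add(Z, SZ)), SZ))))))
  [16] S(S(S(S(S(S(add(add(Z, SZ), SZ)))))))
  [17] S(S(S(S(S(S(add(SZ, SZ)))))))
  [18] S(S(S(S(S(S(S(add(Z, SZ))))))))
  [19] S^8(Z)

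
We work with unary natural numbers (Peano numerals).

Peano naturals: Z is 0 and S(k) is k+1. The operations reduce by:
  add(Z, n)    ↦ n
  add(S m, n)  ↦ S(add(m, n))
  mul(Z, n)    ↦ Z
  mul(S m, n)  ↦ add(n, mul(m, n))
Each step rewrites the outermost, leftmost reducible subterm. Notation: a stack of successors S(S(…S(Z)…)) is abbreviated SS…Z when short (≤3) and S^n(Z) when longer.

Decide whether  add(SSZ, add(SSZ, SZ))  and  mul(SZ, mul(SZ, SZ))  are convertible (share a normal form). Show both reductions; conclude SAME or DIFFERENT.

Term A:
  start: add(SSZ, add(SSZ, SZ))
  →1  S(add(SZ, add(SSZ, SZ)))
  →2  S(S(add(Z, add(SSZ, SZ))))
  →3  S(S(add(SSZ, SZ)))
  →4  S(S(S(add(SZ, SZ))))
  →5  S(S(S(S(add(Z, SZ)))))
  →6  S^5(Z)

Term B:
  start: mul(SZ, mul(SZ, SZ))
  →1  add(mul(SZ, SZ), mul(Z, mul(SZ, SZ)))
  →2  add(add(SZ, mul(Z, SZ)), mul(Z, mul(SZ, SZ)))
  →3  add(S(add(Z, mul(Z, SZ))), mul(Z, mul(SZ, SZ)))
  →4  S(add(add(Z, mul(Z, SZ)), mul(Z, mul(SZ, SZ))))
  →5  S(add(mul(Z, SZ), mul(Z, mul(SZ, SZ))))
  →6  S(add(Z, mul(Z, mul(SZ, SZ))))
  →7  S(mul(Z, mul(SZ, SZ)))
  →8  SZ

Answer: DIFFERENT — A ⇓ S^5(Z), B ⇓ SZ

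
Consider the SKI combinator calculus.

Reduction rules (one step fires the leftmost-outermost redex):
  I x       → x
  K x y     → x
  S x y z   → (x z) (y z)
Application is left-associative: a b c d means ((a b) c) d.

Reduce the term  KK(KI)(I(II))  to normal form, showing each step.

Answer: normal form = KI  (in 3 steps)

Reduction:
  start: KK(KI)(I(II))
  step 1: K(I(II))
  step 2: K(II)
  step 3: KI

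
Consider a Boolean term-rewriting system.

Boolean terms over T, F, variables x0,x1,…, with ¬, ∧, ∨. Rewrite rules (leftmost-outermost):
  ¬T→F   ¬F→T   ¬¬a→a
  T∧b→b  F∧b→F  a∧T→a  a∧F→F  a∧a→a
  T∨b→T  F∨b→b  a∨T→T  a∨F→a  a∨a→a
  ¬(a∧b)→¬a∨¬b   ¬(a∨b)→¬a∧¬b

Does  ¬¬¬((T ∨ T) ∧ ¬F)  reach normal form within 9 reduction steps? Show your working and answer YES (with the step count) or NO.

  start: ¬¬¬((T ∨ T) ∧ ¬F)
  step 1: ¬((T ∨ T) ∧ ¬F)
  step 2: ¬(T ∨ T) ∨ ¬¬F
  step 3: (¬T ∧ ¬T) ∨ ¬¬F
  step 4: ¬T ∨ ¬¬F
  step 5: F ∨ ¬¬F
  step 6: ¬¬F
  step 7: F

Answer: YES — reaches normal form F in 7 ≤ 9 steps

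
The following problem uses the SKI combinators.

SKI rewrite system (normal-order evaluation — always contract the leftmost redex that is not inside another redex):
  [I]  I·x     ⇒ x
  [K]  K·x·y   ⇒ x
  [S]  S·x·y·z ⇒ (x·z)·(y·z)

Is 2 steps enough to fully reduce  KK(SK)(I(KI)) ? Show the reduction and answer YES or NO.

  start: KK(SK)(I(KI))
  step 1: K(I(KI))
  step 2: K(KI)

Answer: YES — reaches normal form K(KI) in 2 ≤ 2 steps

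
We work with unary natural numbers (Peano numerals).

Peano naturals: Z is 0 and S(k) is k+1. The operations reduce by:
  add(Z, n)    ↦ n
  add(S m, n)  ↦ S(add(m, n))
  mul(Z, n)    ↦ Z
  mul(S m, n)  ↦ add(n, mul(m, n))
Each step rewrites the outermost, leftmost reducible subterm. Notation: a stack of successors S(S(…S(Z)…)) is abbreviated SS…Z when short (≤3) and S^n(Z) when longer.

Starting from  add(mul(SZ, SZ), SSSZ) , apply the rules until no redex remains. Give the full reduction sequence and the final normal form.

Answer: normal form = S^4(Z)  (in 6 steps)

Derivation:
  start: add(mul(SZ, SZ), SSSZ)
  [1] add(add(SZ, mul(Z, SZ)), SSSZ)
  [2] add(S(add(Z, mul(Z, SZ))), SSSZ)
  [3] S(add(add(Z, mul(Z, SZ)), SSSZ))
  [4] S(add(mul(Z, SZ), SSSZ))
  [5] S(add(Z, SSSZ))
  [6] S^4(Z)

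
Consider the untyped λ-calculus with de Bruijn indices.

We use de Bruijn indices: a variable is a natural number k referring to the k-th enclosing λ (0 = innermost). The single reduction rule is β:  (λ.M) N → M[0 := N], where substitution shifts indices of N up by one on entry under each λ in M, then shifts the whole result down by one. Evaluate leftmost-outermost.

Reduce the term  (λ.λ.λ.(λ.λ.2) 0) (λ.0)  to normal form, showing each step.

  start: (λ.λ.λ.(λ.λ.2) 0) (λ.0)
  step 1: λ.λ.(λ.λ.2) 0
  step 2: λ.λ.λ.1

Answer: normal form = λ.λ.λ.1  (in 2 steps)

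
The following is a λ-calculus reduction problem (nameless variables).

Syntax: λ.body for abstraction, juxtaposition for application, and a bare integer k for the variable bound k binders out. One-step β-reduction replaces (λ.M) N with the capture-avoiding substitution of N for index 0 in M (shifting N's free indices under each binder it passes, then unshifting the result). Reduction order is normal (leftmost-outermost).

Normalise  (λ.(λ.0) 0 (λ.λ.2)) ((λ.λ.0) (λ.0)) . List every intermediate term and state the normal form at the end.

Answer: normal form = λ.λ.λ.0  (in 5 steps)

Working:
  start: (λ.(λ.0) 0 (λ.λ.2)) ((λ.λ.0) (λ.0))
  step 1: (λ.0) ((λ.λ.0) (λ.0)) (λ.λ.(λ.λ.0) (λ.0))
  step 2: (λ.λ.0) (λ.0) (λ.λ.(λ.λ.0) (λ.0))
  step 3: (λ.0) (λ.λ.(λ.λ.0) (λ.0))
  step 4: λ.λ.(λ.λ.0) (λ.0)
  step 5: λ.λ.λ.0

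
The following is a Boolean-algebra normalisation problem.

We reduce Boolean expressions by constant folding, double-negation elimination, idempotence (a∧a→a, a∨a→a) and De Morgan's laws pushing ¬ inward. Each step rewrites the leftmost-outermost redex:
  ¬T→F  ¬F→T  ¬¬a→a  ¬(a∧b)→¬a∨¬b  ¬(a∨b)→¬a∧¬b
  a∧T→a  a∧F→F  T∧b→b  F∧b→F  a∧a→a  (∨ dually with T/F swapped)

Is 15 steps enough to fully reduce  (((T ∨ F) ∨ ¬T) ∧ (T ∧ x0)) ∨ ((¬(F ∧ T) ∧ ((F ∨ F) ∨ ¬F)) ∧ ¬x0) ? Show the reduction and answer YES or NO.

  start: (((T ∨ F) ∨ ¬T) ∧ (T ∧ x0)) ∨ ((¬(F ∧ T) ∧ ((F ∨ F) ∨ ¬F)) ∧ ¬x0)
  →1  ((T ∨ ¬T) ∧ (T ∧ x0)) ∨ ((¬(F ∧ T) ∧ ((F ∨ F) ∨ ¬F)) ∧ ¬x0)
  →2  (T ∧ (T ∧ x0)) ∨ ((¬(F ∧ T) ∧ ((F ∨ F) ∨ ¬F)) ∧ ¬x0)
  →3  (T ∧ x0) ∨ ((¬(F ∧ T) ∧ ((F ∨ F) ∨ ¬F)) ∧ ¬x0)
  →4  x0 ∨ ((¬(F ∧ T) ∧ ((F ∨ F) ∨ ¬F)) ∧ ¬x0)
  →5  x0 ∨ (((¬F ∨ ¬T) ∧ ((F ∨ F) ∨ ¬F)) ∧ ¬x0)
  →6  x0 ∨ (((T ∨ ¬T) ∧ ((F ∨ F) ∨ ¬F)) ∧ ¬x0)
  →7  x0 ∨ ((T ∧ ((F ∨ F) ∨ ¬F)) ∧ ¬x0)
  →8  x0 ∨ (((F ∨ F) ∨ ¬F) ∧ ¬x0)
  →9  x0 ∨ ((F ∨ ¬F) ∧ ¬x0)
  →10  x0 ∨ (¬F ∧ ¬x0)
  →11  x0 ∨ (T ∧ ¬x0)
  →12  x0 ∨ ¬x0

Answer: YES — reaches normal form x0 ∨ ¬x0 in 12 ≤ 15 steps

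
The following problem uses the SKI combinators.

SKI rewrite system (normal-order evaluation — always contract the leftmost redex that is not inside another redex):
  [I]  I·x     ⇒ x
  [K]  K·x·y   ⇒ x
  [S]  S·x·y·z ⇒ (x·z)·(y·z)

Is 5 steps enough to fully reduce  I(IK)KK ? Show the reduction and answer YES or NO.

Answer: YES — reaches normal form K in 3 ≤ 5 steps

Derivation:
  start: I(IK)KK
  [1] IKKK
  [2] KKK
  [3] K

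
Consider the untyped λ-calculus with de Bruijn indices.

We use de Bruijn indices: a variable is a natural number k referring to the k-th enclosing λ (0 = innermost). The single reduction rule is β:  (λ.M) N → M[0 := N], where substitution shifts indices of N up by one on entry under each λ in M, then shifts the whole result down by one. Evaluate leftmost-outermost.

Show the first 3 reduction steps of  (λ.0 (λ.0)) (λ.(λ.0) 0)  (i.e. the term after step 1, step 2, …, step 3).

Answer: after 3 steps: λ.0

Derivation:
  start: (λ.0 (λ.0)) (λ.(λ.0) 0)
  step 1: (λ.(λ.0) 0) (λ.0)
  step 2: (λ.0) (λ.0)
  step 3: λ.0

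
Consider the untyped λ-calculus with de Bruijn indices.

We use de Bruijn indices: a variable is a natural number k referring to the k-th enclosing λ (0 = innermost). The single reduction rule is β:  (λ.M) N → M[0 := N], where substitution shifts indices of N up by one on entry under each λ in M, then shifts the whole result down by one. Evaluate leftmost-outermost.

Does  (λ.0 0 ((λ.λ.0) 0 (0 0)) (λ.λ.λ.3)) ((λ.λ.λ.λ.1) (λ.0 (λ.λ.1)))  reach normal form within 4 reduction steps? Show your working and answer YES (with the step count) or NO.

  start: (λ.0 0 ((λ.λ.0) 0 (0 0)) (λ.λ.λ.3)) ((λ.λ.λ.λ.1) (λ.0 (λ.λ.1)))
  →1  (λ.λ.λ.λ.1) (λ.0 (λ.λ.1)) ((λ.λ.λ.λ.1) (λ.0 (λ.λ.1))) ((λ.λ.0) ((λ.λ.λ.λ.1) (λ.0 (λ.λ.1))) ((λ.λ.λ.λ.1) (λ.0 (λ.λ.1)) ((λ.λ.λ.λ.1) (λ.0 (λ.λ.1))))) (λ.λ.λ.(λ.λ.λ.λ.1) (λ.0 (λ.λ.1)))
  →2  (λ.λ.λ.1) ((λ.λ.λ.λ.1) (λ.0 (λ.λ.1))) ((λ.λ.0) ((λ.λ.λ.λ.1) (λ.0 (λ.λ.1))) ((λ.λ.λ.λ.1) (λ.0 (λ.λ.1)) ((λ.λ.λ.λ.1) (λ.0 (λ.λ.1))))) (λ.λ.λ.(λ.λ.λ.λ.1) (λ.0 (λ.λ.1)))
  →3  (λ.λ.1) ((λ.λ.0) ((λ.λ.λ.λ.1) (λ.0 (λ.λ.1))) ((λ.λ.λ.λ.1) (λ.0 (λ.λ.1)) ((λ.λ.λ.λ.1) (λ.0 (λ.λ.1))))) (λ.λ.λ.(λ.λ.λ.λ.1) (λ.0 (λ.λ.1)))
  →4  (λ.(λ.λ.0) ((λ.λ.λ.λ.1) (λ.0 (λ.λ.1))) ((λ.λ.λ.λ.1) (λ.0 (λ.λ.1)) ((λ.λ.λ.λ.1) (λ.0 (λ.λ.1))))) (λ.λ.λ.(λ.λ.λ.λ.1) (λ.0 (λ.λ.1)))

Answer: NO — after 4 steps the term is (λ.(λ.λ.0) ((λ.λ.λ.λ.1) (λ.0 (λ.λ.1))) ((λ.λ.λ.λ.1) (λ.0 (λ.λ.1)) ((λ.λ.λ.λ.1) (λ.0 (λ.λ.1))))) (λ.λ.λ.(λ.λ.λ.λ.1) (λ.0 (λ.λ.1))), not yet normal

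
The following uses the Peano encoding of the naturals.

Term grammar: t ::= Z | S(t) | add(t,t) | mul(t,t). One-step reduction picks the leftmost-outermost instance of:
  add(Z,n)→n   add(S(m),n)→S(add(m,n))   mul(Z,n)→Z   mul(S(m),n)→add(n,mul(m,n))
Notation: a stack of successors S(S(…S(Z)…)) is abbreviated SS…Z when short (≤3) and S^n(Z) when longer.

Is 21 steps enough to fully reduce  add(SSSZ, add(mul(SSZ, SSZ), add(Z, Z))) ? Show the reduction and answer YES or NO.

Answer: YES — reaches normal form S^7(Z) in 19 ≤ 21 steps

Reduction:
  start: add(SSSZ, add(mul(SSZ, SSZ), add(Z, Z)))
  →1  S(add(SSZ, add(mul(SSZ, SSZ), add(Z, Z))))
  →2  S(S(add(SZ, add(mul(SSZ, SSZ), add(Z, Z)))))
  →3  S(S(S(add(Z, add(mul(SSZ, SSZ), add(Z, Z))))))
  →4  S(S(S(add(mul(SSZ, SSZ), add(Z, Z)))))
  →5  S(S(S(add(add(SSZ, mul(SZ, SSZ)), add(Z, Z)))))
  →6  S(S(S(add(S(add(SZ, mul(SZ, SSZ))), add(Z, Z)))))
  →7  S(S(S(S(add(add(SZ, mul(SZ, SSZ)), add(Z, Z))))))
  →8  S(S(S(S(add(S(add(Z, mul(SZ, SSZ))), add(Z, Z))))))
  →9  S(S(S(S(S(add(add(Z, mul(SZ, SSZ)), add(Z, Z)))))))
  →10  S(S(S(S(S(add(mul(SZ, SSZ), add(Z, Z)))))))
  →11  S(S(S(S(S(add(add(SSZ, mul(Z, SSZ)), add(Z, Z)))))))
  →12  S(S(S(S(S(add(S(add(SZ, mul(Z, SSZ))), add(Z, Z)))))))
  →13  S(S(S(S(S(S(add(add(SZ, mul(Z, SSZ)), add(Z, Z))))))))
  →14  S(S(S(S(S(S(add(S(add(Z, mul(Z, SSZ))), add(Z, Z))))))))
  →15  S(S(S(S(S(S(S(add(add(Z, mul(Z, SSZ)), add(Z, Z)))))))))
  →16  S(S(S(S(S(S(S(add(mul(Z, SSZ), add(Z, Z)))))))))
  →17  S(S(S(S(S(S(S(add(Z, add(Z, Z)))))))))
  →18  S(S(S(S(S(S(S(add(Z, Z))))))))
  →19  S^7(Z)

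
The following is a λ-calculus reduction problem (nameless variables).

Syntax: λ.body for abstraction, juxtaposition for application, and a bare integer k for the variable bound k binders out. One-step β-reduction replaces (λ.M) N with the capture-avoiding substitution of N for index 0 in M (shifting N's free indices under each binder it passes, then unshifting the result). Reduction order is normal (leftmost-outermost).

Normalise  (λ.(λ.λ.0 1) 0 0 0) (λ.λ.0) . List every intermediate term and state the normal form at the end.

Answer: normal form = λ.λ.0  (in 5 steps)

Derivation:
  start: (λ.(λ.λ.0 1) 0 0 0) (λ.λ.0)
  [1] (λ.λ.0 1) (λ.λ.0) (λ.λ.0) (λ.λ.0)
  [2] (λ.0 (λ.λ.0)) (λ.λ.0) (λ.λ.0)
  [3] (λ.λ.0) (λ.λ.0) (λ.λ.0)
  [4] (λ.0) (λ.λ.0)
  [5] λ.λ.0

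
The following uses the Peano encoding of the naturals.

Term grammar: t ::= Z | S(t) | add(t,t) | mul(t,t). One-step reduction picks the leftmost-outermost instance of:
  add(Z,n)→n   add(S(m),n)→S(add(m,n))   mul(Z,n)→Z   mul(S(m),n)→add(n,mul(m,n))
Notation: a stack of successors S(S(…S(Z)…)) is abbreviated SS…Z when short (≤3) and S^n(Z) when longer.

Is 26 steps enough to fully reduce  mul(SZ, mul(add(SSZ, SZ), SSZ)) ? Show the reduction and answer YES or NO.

Answer: YES — reaches normal form S^6(Z) in 25 ≤ 26 steps

Working:
  start: mul(SZ, mul(add(SSZ, SZ), SSZ))
  step 1: add(mul(add(SSZ, SZ), SSZ), mul(Z, mul(add(SSZ, SZ), SSZ)))
  step 2: add(mul(S(add(SZ, SZ)), SSZ), mul(Z, mul(add(SSZ, SZ), SSZ)))
  step 3: add(add(SSZ, mul(add(SZ, SZ), SSZ)), mul(Z, mul(add(SSZ, SZ), SSZ)))
  step 4: add(S(add(SZ, mul(add(SZ, SZ), SSZ))), mul(Z, mul(add(SSZ, SZ), SSZ)))
  step 5: S(add(add(SZ, mul(add(SZ, SZ), SSZ)), mul(Z, mul(add(SSZ, SZ), SSZ))))
  step 6: S(add(S(add(Z, mul(add(SZ, SZ), SSZ))), mul(Z, mul(add(SSZ, SZ), SSZ))))
  step 7: S(S(add(add(Z, mul(add(SZ, SZ), SSZ)), mul(Z, mul(add(SSZ, SZ), SSZ)))))
  step 8: S(S(add(mul(add(SZ, SZ), SSZ), mul(Z, mul(add(SSZ, SZ), SSZ)))))
  step 9: S(S(add(mul(S(add(Z, SZ)), SSZ), mul(Z, mul(add(SSZ, SZ), SSZ)))))
  step 10: S(S(add(add(SSZ, mul(add(Z, SZ), SSZ)), mul(Z, mul(add(SSZ, SZ), SSZ)))))
  step 11: S(S(add(S(add(SZ, mul(add(Z, SZ), SSZ))), mul(Z, mul(add(SSZ, SZ), SSZ)))))
  step 12: S(S(S(add(add(SZ, mul(add(Z, SZ), SSZ)), mul(Z, mul(add(SSZ, SZ), SSZ))))))
  step 13: S(S(S(add(S(add(Z, mul(add(Z, SZ), SSZ))), mul(Z, mul(add(SSZ, SZ), SSZ))))))
  step 14: S(S(S(S(add(add(Z, mul(add(Z, SZ), SSZ)), mul(Z, mul(add(SSZ, SZ), SSZ)))))))
  step 15: S(S(S(S(add(mul(add(Z, SZ), SSZ), mul(Z, mul(add(SSZ, SZ), SSZ)))))))
  step 16: S(S(S(S(add(mul(SZ, SSZ), mul(Z, mul(add(SSZ, SZ), SSZ)))))))
  step 17: S(S(S(S(add(add(SSZ, mul(Z, SSZ)), mul(Z, mul(add(SSZ, SZ), SSZ)))))))
  step 18: S(S(S(S(add(S(add(SZ, mul(Z, SSZ))), mul(Z, mul(add(SSZ, SZ), SSZ)))))))
  step 19: S(S(S(S(S(add(add(SZ, mul(Z, SSZ)), mul(Z, mul(add(SSZ, SZ), SSZ))))))))
  step 20: S(S(S(S(S(add(S(add(Z, mul(Z, SSZ))), mul(Z, mul(add(SSZ, SZ), SSZ))))))))
  step 21: S(S(S(S(S(S(add(add(Z, mul(Z, SSZ)), mul(Z, mul(add(SSZ, SZ), SSZ)))))))))
  step 22: S(S(S(S(S(S(add(mul(Z, SSZ), mul(Z, mul(add(SSZ, SZ), SSZ)))))))))
  step 23: S(S(S(S(S(S(add(Z, mul(Z, mul(add(SSZ, SZ), SSZ)))))))))
  step 24: S(S(S(S(S(S(mul(Z, mul(add(SSZ, SZ), SSZ))))))))
  step 25: S^6(Z)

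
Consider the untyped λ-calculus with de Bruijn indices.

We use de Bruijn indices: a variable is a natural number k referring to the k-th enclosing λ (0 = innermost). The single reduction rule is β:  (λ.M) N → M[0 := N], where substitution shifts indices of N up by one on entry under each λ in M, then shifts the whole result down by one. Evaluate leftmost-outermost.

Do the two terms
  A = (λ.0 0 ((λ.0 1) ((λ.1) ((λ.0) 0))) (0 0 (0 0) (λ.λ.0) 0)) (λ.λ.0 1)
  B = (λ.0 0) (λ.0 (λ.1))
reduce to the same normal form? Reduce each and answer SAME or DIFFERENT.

Term A:
  start: (λ.0 0 ((λ.0 1) ((λ.1) ((λ.0) 0))) (0 0 (0 0) (λ.λ.0) 0)) (λ.λ.0 1)
  step 1: (λ.λ.0 1) (λ.λ.0 1) ((λ.0 (λ.λ.0 1)) ((λ.λ.λ.0 1) ((λ.0) (λ.λ.0 1)))) ((λ.λ.0 1) (λ.λ.0 1) ((λ.λ.0 1) (λ.λ.0 1)) (λ.λ.0) (λ.λ.0 1))
  step 2: (λ.0 (λ.λ.0 1)) ((λ.0 (λ.λ.0 1)) ((λ.λ.λ.0 1) ((λ.0) (λ.λ.0 1)))) ((λ.λ.0 1) (λ.λ.0 1) ((λ.λ.0 1) (λ.λ.0 1)) (λ.λ.0) (λ.λ.0 1))
  step 3: (λ.0 (λ.λ.0 1)) ((λ.λ.λ.0 1) ((λ.0) (λ.λ.0 1))) (λ.λ.0 1) ((λ.λ.0 1) (λ.λ.0 1) ((λ.λ.0 1) (λ.λ.0 1)) (λ.λ.0) (λ.λ.0 1))
  step 4: (λ.λ.λ.0 1) ((λ.0) (λ.λ.0 1)) (λ.λ.0 1) (λ.λ.0 1) ((λ.λ.0 1) (λ.λ.0 1) ((λ.λ.0 1) (λ.λ.0 1)) (λ.λ.0) (λ.λ.0 1))
  step 5: (λ.λ.0 1) (λ.λ.0 1) (λ.λ.0 1) ((λ.λ.0 1) (λ.λ.0 1) ((λ.λ.0 1) (λ.λ.0 1)) (λ.λ.0) (λ.λ.0 1))
  step 6: (λ.0 (λ.λ.0 1)) (λ.λ.0 1) ((λ.λ.0 1) (λ.λ.0 1) ((λ.λ.0 1) (λ.λ.0 1)) (λ.λ.0) (λ.λ.0 1))
  step 7: (λ.λ.0 1) (λ.λ.0 1) ((λ.λ.0 1) (λ.λ.0 1) ((λ.λ.0 1) (λ.λ.0 1)) (λ.λ.0) (λ.λ.0 1))
  step 8: (λ.0 (λ.λ.0 1)) ((λ.λ.0 1) (λ.λ.0 1) ((λ.λ.0 1) (λ.λ.0 1)) (λ.λ.0) (λ.λ.0 1))
  step 9: (λ.λ.0 1) (λ.λ.0 1) ((λ.λ.0 1) (λ.λ.0 1)) (λ.λ.0) (λ.λ.0 1) (λ.λ.0 1)
  step 10: (λ.0 (λ.λ.0 1)) ((λ.λ.0 1) (λ.λ.0 1)) (λ.λ.0) (λ.λ.0 1) (λ.λ.0 1)
  step 11: (λ.λ.0 1) (λ.λ.0 1) (λ.λ.0 1) (λ.λ.0) (λ.λ.0 1) (λ.λ.0 1)
  step 12: (λ.0 (λ.λ.0 1)) (λ.λ.0 1) (λ.λ.0) (λ.λ.0 1) (λ.λ.0 1)
  step 13: (λ.λ.0 1) (λ.λ.0 1) (λ.λ.0) (λ.λ.0 1) (λ.λ.0 1)
  step 14: (λ.0 (λ.λ.0 1)) (λ.λ.0) (λ.λ.0 1) (λ.λ.0 1)
  step 15: (λ.λ.0) (λ.λ.0 1) (λ.λ.0 1) (λ.λ.0 1)
  step 16: (λ.0) (λ.λ.0 1) (λ.λ.0 1)
  step 17: (λ.λ.0 1) (λ.λ.0 1)
  step 18: λ.0 (λ.λ.0 1)

Term B:
  start: (λ.0 0) (λ.0 (λ.1))
  step 1: (λ.0 (λ.1)) (λ.0 (λ.1))
  step 2: (λ.0 (λ.1)) (λ.λ.0 (λ.1))
  step 3: (λ.λ.0 (λ.1)) (λ.λ.λ.0 (λ.1))
  step 4: λ.0 (λ.1)

Answer: DIFFERENT — A ⇓ λ.0 (λ.λ.0 1), B ⇓ λ.0 (λ.1)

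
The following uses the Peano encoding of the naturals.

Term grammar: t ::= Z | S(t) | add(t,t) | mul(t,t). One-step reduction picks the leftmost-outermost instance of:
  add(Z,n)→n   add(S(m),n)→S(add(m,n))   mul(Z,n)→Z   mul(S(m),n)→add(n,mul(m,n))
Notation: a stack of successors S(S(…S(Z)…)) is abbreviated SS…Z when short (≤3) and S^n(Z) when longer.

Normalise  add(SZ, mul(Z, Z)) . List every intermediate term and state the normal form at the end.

Answer: normal form = SZ  (in 3 steps)

Reduction:
  start: add(SZ, mul(Z, Z))
  [1] S(add(Z, mul(Z, Z)))
  [2] S(mul(Z, Z))
  [3] SZ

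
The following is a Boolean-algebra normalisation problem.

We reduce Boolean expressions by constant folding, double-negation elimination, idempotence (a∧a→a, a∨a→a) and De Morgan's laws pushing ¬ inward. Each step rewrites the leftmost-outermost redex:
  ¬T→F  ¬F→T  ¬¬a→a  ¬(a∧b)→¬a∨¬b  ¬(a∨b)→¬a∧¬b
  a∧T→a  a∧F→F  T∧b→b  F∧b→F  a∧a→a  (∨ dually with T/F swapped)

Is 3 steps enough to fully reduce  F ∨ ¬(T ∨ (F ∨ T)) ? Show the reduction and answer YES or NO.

  start: F ∨ ¬(T ∨ (F ∨ T))
  step 1: ¬(T ∨ (F ∨ T))
  step 2: ¬T ∧ ¬(F ∨ T)
  step 3: F ∧ ¬(F ∨ T)

Answer: NO — after 3 steps the term is F ∧ ¬(F ∨ T), not yet normal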